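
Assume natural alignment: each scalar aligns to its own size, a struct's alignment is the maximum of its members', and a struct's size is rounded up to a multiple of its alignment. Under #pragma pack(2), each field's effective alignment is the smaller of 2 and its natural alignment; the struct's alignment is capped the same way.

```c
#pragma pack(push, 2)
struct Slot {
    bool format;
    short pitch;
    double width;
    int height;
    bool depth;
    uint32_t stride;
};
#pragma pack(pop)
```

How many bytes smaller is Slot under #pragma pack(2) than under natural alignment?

10

natural layout:
  format at 0 (size 1, align 1) → ends 1
  pad 1 to align 2 for pitch
  pitch at 2 (size 2, align 2) → ends 4
  pad 4 to align 8 for width
  width at 8 (size 8, align 8) → ends 16
  height at 16 (size 4, align 4) → ends 20
  depth at 20 (size 1, align 1) → ends 21
  pad 3 to align 4 for stride
  stride at 24 (size 4, align 4) → ends 28
  tail pad 4 to reach multiple of 8
  total 32 bytes, alignment 8
packed(2) layout:
  format at 0 (size 1, align 1) → ends 1
  pad 1 to align 2 for pitch
  pitch at 2 (size 2, align 2) → ends 4
  width at 4 (size 8, align 2) → ends 12
  height at 12 (size 4, align 2) → ends 16
  depth at 16 (size 1, align 1) → ends 17
  pad 1 to align 2 for stride
  stride at 18 (size 4, align 2) → ends 22
  total 22 bytes, alignment 2
32 − 22 = 10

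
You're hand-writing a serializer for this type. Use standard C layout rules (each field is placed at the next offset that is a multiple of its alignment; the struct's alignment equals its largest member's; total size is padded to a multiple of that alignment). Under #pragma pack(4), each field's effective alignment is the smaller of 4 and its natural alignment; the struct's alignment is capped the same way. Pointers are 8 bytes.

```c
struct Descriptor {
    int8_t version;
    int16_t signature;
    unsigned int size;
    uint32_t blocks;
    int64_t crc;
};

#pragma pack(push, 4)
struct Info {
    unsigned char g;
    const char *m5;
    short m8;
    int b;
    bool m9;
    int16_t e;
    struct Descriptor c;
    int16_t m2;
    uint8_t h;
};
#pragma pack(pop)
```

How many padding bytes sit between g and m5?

Descriptor: 0..1  version  (1B, 1-aligned); 1..2  -- padding (1B); 2..4  signature  (2B, 2-aligned); 4..8  size  (4B, 4-aligned); 8..12  blocks  (4B, 4-aligned); 12..16  -- padding (4B); 16..24  crc  (8B, 8-aligned); sizeof = 24, alignof = 8
0..1  g  (1B, 1-aligned)
1..4  -- padding (3B)
4..12  m5  (8B, 4-aligned)

3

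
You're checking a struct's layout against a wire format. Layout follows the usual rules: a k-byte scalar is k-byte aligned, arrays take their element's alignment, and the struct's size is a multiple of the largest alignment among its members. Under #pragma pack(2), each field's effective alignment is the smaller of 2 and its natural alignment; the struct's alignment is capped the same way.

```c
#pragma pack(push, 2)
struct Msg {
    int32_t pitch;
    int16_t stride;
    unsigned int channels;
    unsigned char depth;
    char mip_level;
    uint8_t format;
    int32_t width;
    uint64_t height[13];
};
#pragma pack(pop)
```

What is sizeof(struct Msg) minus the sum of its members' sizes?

0..4  pitch  (4B, 2-aligned)
4..6  stride  (2B, 2-aligned)
6..10  channels  (4B, 2-aligned)
10..11  depth  (1B, 1-aligned)
11..12  mip_level  (1B, 1-aligned)
12..13  format  (1B, 1-aligned)
13..14  -- padding (1B)
14..18  width  (4B, 2-aligned)
18..122  height  (104B, 2-aligned)
sizeof = 122, alignof = 2
data bytes 121, size 122 → padding 1

1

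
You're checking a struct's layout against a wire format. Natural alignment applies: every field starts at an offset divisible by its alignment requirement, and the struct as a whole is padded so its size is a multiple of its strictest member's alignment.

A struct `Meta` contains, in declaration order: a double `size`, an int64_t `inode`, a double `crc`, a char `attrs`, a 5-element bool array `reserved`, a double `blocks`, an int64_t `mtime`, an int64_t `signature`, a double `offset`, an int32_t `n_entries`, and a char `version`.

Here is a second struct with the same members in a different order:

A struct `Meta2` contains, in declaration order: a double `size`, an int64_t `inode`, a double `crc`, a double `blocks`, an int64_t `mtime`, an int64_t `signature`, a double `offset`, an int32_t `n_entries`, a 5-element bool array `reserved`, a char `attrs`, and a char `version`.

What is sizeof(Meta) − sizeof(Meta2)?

0

@0: size [8B, align 8] → 8
@8: inode [8B, align 8] → 16
@16: crc [8B, align 8] → 24
@24: attrs [1B, align 1] → 25
@25: reserved [5B, align 1] → 30
+2 pad (align 8)
@32: blocks [8B, align 8] → 40
@40: mtime [8B, align 8] → 48
@48: signature [8B, align 8] → 56
@56: offset [8B, align 8] → 64
@64: n_entries [4B, align 4] → 68
@68: version [1B, align 1] → 69
+3 tail pad (align 8)
size 72, align 8
— Meta2 —
@0: size [8B, align 8] → 8
@8: inode [8B, align 8] → 16
@16: crc [8B, align 8] → 24
@24: blocks [8B, align 8] → 32
@32: mtime [8B, align 8] → 40
@40: signature [8B, align 8] → 48
@48: offset [8B, align 8] → 56
@56: n_entries [4B, align 4] → 60
@60: reserved [5B, align 1] → 65
@65: attrs [1B, align 1] → 66
@66: version [1B, align 1] → 67
+5 tail pad (align 8)
size 72, align 8
72 − 72 = 0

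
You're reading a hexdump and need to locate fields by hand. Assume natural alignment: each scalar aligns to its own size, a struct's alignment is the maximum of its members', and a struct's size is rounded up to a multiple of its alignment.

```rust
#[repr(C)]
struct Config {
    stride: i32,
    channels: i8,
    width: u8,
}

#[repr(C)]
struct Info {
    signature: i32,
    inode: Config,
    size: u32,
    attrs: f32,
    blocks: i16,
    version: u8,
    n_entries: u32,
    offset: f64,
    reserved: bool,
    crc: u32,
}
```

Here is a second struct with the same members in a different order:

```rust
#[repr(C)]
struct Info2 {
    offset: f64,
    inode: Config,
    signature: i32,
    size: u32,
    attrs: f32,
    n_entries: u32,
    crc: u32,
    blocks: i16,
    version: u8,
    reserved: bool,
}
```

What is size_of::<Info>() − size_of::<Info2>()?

Config: @0: stride [4B, align 4] → 4; @4: channels [1B, align 1] → 5; @5: width [1B, align 1] → 6; +2 tail pad (align 4); size 8, align 4
@0: signature [4B, align 4] → 4
@4: inode [8B, align 4] → 12
@12: size [4B, align 4] → 16
@16: attrs [4B, align 4] → 20
@20: blocks [2B, align 2] → 22
@22: version [1B, align 1] → 23
+1 pad (align 4)
@24: n_entries [4B, align 4] → 28
+4 pad (align 8)
@32: offset [8B, align 8] → 40
@40: reserved [1B, align 1] → 41
+3 pad (align 4)
@44: crc [4B, align 4] → 48
size 48, align 8
— Info2 —
@0: offset [8B, align 8] → 8
@8: inode [8B, align 4] → 16
@16: signature [4B, align 4] → 20
@20: size [4B, align 4] → 24
@24: attrs [4B, align 4] → 28
@28: n_entries [4B, align 4] → 32
@32: crc [4B, align 4] → 36
@36: blocks [2B, align 2] → 38
@38: version [1B, align 1] → 39
@39: reserved [1B, align 1] → 40
size 40, align 8
48 − 40 = 8

8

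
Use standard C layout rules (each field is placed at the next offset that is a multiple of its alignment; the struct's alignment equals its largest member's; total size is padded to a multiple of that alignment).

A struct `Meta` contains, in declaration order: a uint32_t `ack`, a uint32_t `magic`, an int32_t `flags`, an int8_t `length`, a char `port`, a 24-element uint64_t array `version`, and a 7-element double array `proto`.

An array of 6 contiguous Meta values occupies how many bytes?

@0: ack [4B, align 4] → 4
@4: magic [4B, align 4] → 8
@8: flags [4B, align 4] → 12
@12: length [1B, align 1] → 13
@13: port [1B, align 1] → 14
+2 pad (align 8)
@16: version [192B, align 8] → 208
@208: proto [56B, align 8] → 264
size 264, align 8
array of 6: 6 × 264 = 1584

1584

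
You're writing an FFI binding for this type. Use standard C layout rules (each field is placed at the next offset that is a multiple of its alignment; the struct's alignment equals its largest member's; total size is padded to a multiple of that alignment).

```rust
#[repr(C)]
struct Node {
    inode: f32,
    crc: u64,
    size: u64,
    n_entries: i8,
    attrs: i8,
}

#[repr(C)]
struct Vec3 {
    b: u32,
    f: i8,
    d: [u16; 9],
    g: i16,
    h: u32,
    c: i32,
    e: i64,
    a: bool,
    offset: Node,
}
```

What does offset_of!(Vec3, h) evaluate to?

Node: 0..4  inode  (4B, 4-aligned); 4..8  -- padding (4B); 8..16  crc  (8B, 8-aligned); 16..24  size  (8B, 8-aligned); 24..25  n_entries  (1B, 1-aligned); 25..26  attrs  (1B, 1-aligned); 26..32  -- tail padding (6B); sizeof = 32, alignof = 8
0..4  b  (4B, 4-aligned)
4..5  f  (1B, 1-aligned)
5..6  -- padding (1B)
6..24  d  (18B, 2-aligned)
24..26  g  (2B, 2-aligned)
26..28  -- padding (2B)
28..32  h  (4B, 4-aligned)

28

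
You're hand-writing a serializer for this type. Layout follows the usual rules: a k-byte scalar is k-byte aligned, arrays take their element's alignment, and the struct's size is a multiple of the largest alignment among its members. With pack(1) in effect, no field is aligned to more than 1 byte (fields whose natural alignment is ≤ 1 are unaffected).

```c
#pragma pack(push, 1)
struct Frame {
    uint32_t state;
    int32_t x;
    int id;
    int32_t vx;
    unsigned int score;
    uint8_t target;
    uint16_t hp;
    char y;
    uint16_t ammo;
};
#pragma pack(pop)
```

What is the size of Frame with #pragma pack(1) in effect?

26

0..4  state  (4B, 1-aligned)
4..8  x  (4B, 1-aligned)
8..12  id  (4B, 1-aligned)
12..16  vx  (4B, 1-aligned)
16..20  score  (4B, 1-aligned)
20..21  target  (1B, 1-aligned)
21..23  hp  (2B, 1-aligned)
23..24  y  (1B, 1-aligned)
24..26  ammo  (2B, 1-aligned)
sizeof = 26, alignof = 1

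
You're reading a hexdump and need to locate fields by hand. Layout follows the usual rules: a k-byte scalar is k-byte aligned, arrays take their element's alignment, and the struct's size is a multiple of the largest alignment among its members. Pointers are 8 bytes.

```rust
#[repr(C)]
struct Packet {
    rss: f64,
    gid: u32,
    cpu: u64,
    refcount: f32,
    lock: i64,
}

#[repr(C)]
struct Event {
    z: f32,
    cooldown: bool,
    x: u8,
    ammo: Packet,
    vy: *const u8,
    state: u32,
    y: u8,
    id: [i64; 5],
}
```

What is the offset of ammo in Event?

Packet: @0: rss [8B, align 8] → 8; @8: gid [4B, align 4] → 12; +4 pad (align 8); @16: cpu [8B, align 8] → 24; @24: refcount [4B, align 4] → 28; +4 pad (align 8); @32: lock [8B, align 8] → 40; size 40, align 8
@0: z [4B, align 4] → 4
@4: cooldown [1B, align 1] → 5
@5: x [1B, align 1] → 6
+2 pad (align 8)
@8: ammo [40B, align 8] → 48

8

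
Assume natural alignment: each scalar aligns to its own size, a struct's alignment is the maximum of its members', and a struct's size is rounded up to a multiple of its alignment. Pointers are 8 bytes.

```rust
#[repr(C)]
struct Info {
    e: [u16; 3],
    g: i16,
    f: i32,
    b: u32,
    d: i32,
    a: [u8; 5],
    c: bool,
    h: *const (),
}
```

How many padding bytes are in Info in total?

e at 0 (size 6, align 2) → ends 6
g at 6 (size 2, align 2) → ends 8
f at 8 (size 4, align 4) → ends 12
b at 12 (size 4, align 4) → ends 16
d at 16 (size 4, align 4) → ends 20
a at 20 (size 5, align 1) → ends 25
c at 25 (size 1, align 1) → ends 26
pad 6 to align 8 for h
h at 32 (size 8, align 8) → ends 40
total 40 bytes, alignment 8
data bytes 34, size 40 → padding 6

6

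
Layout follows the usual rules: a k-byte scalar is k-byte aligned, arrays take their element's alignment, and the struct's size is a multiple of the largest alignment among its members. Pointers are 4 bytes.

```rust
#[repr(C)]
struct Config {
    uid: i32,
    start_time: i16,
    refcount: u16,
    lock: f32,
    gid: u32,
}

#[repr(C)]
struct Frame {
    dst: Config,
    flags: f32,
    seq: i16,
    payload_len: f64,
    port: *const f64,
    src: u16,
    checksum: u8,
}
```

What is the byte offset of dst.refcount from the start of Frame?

Config: 0..4  uid  (4B, 4-aligned); 4..6  start_time  (2B, 2-aligned); 6..8  refcount  (2B, 2-aligned); 8..12  lock  (4B, 4-aligned); 12..16  gid  (4B, 4-aligned); sizeof = 16, alignof = 4
0..16  dst  (16B, 4-aligned)
within Config: refcount at 6
0 + 6 = 6

6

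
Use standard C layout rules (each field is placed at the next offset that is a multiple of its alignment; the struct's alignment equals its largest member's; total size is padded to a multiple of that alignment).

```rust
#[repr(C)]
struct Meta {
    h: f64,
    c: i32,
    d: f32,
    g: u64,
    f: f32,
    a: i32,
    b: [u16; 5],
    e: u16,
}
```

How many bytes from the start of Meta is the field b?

@0: h [8B, align 8] → 8
@8: c [4B, align 4] → 12
@12: d [4B, align 4] → 16
@16: g [8B, align 8] → 24
@24: f [4B, align 4] → 28
@28: a [4B, align 4] → 32
@32: b [10B, align 2] → 42

32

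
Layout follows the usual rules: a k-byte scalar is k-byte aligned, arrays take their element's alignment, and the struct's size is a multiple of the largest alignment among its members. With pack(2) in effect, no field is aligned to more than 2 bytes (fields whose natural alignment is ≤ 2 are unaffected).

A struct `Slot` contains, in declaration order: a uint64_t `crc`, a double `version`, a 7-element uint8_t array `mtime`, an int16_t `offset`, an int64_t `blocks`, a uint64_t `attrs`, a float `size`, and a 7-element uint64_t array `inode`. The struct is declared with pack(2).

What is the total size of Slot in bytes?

102 bytes

crc at 0 (size 8, align 2) → ends 8
version at 8 (size 8, align 2) → ends 16
mtime at 16 (size 7, align 1) → ends 23
pad 1 to align 2 for offset
offset at 24 (size 2, align 2) → ends 26
blocks at 26 (size 8, align 2) → ends 34
attrs at 34 (size 8, align 2) → ends 42
size at 42 (size 4, align 2) → ends 46
inode at 46 (size 56, align 2) → ends 102
total 102 bytes, alignment 2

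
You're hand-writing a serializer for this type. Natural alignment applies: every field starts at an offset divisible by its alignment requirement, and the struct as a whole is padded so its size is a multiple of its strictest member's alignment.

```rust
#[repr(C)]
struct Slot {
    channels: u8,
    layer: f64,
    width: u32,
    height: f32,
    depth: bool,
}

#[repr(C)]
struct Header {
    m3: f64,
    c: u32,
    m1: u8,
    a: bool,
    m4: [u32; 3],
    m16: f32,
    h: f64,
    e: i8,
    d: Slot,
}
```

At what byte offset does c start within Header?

8

Slot: @0: channels [1B, align 1] → 1; +7 pad (align 8); @8: layer [8B, align 8] → 16; @16: width [4B, align 4] → 20; @20: height [4B, align 4] → 24; @24: depth [1B, align 1] → 25; +7 tail pad (align 8); size 32, align 8
@0: m3 [8B, align 8] → 8
@8: c [4B, align 4] → 12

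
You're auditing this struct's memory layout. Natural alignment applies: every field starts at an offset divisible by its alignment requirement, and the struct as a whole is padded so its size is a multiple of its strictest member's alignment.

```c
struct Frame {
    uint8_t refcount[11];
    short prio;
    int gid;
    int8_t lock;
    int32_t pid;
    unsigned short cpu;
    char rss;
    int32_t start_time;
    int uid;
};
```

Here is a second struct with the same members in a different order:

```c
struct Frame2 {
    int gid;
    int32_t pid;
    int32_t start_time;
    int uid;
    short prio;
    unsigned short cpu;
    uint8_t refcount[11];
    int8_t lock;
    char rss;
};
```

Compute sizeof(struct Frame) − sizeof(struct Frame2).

4

refcount at 0 (size 11, align 1) → ends 11
pad 1 to align 2 for prio
prio at 12 (size 2, align 2) → ends 14
pad 2 to align 4 for gid
gid at 16 (size 4, align 4) → ends 20
lock at 20 (size 1, align 1) → ends 21
pad 3 to align 4 for pid
pid at 24 (size 4, align 4) → ends 28
cpu at 28 (size 2, align 2) → ends 30
rss at 30 (size 1, align 1) → ends 31
pad 1 to align 4 for start_time
start_time at 32 (size 4, align 4) → ends 36
uid at 36 (size 4, align 4) → ends 40
total 40 bytes, alignment 4
— Frame2 —
gid at 0 (size 4, align 4) → ends 4
pid at 4 (size 4, align 4) → ends 8
start_time at 8 (size 4, align 4) → ends 12
uid at 12 (size 4, align 4) → ends 16
prio at 16 (size 2, align 2) → ends 18
cpu at 18 (size 2, align 2) → ends 20
refcount at 20 (size 11, align 1) → ends 31
lock at 31 (size 1, align 1) → ends 32
rss at 32 (size 1, align 1) → ends 33
tail pad 3 to reach multiple of 4
total 36 bytes, alignment 4
40 − 36 = 4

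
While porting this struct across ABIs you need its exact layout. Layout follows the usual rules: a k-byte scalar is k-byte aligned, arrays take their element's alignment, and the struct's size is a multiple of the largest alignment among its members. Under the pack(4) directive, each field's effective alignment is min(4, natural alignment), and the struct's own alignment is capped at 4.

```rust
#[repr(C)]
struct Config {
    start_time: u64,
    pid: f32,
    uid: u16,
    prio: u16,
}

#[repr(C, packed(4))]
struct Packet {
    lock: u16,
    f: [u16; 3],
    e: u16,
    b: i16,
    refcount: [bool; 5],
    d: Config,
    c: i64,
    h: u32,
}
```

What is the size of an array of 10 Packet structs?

480

Config: start_time at 0 (size 8, align 8) → ends 8; pid at 8 (size 4, align 4) → ends 12; uid at 12 (size 2, align 2) → ends 14; prio at 14 (size 2, align 2) → ends 16; total 16 bytes, alignment 8
lock at 0 (size 2, align 2) → ends 2
f at 2 (size 6, align 2) → ends 8
e at 8 (size 2, align 2) → ends 10
b at 10 (size 2, align 2) → ends 12
refcount at 12 (size 5, align 1) → ends 17
pad 3 to align 4 for d
d at 20 (size 16, align 4) → ends 36
c at 36 (size 8, align 4) → ends 44
h at 44 (size 4, align 4) → ends 48
total 48 bytes, alignment 4
array of 10: 10 × 48 = 480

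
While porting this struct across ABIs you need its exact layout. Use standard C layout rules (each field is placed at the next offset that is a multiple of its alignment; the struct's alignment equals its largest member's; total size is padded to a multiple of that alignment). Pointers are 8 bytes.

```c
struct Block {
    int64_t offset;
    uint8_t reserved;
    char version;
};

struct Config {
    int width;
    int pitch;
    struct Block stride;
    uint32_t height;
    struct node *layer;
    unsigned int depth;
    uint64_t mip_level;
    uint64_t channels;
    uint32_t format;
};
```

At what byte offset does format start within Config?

64

Block: offset at 0 (size 8, align 8) → ends 8; reserved at 8 (size 1, align 1) → ends 9; version at 9 (size 1, align 1) → ends 10; tail pad 6 to reach multiple of 8; total 16 bytes, alignment 8
width at 0 (size 4, align 4) → ends 4
pitch at 4 (size 4, align 4) → ends 8
stride at 8 (size 16, align 8) → ends 24
height at 24 (size 4, align 4) → ends 28
pad 4 to align 8 for layer
layer at 32 (size 8, align 8) → ends 40
depth at 40 (size 4, align 4) → ends 44
pad 4 to align 8 for mip_level
mip_level at 48 (size 8, align 8) → ends 56
channels at 56 (size 8, align 8) → ends 64
format at 64 (size 4, align 4) → ends 68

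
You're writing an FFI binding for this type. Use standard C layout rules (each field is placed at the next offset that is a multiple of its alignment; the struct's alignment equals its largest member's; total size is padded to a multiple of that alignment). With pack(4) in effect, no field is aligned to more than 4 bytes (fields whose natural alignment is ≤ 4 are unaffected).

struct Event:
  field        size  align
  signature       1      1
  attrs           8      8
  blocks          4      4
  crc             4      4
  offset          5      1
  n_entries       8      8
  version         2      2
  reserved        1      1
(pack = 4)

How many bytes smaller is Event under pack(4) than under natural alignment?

natural layout:
  0..1  signature  (1B, 1-aligned)
  1..8  -- padding (7B)
  8..16  attrs  (8B, 8-aligned)
  16..20  blocks  (4B, 4-aligned)
  20..24  crc  (4B, 4-aligned)
  24..29  offset  (5B, 1-aligned)
  29..32  -- padding (3B)
  32..40  n_entries  (8B, 8-aligned)
  40..42  version  (2B, 2-aligned)
  42..43  reserved  (1B, 1-aligned)
  43..48  -- tail padding (5B)
  sizeof = 48, alignof = 8
packed(4) layout:
  0..1  signature  (1B, 1-aligned)
  1..4  -- padding (3B)
  4..12  attrs  (8B, 4-aligned)
  12..16  blocks  (4B, 4-aligned)
  16..20  crc  (4B, 4-aligned)
  20..25  offset  (5B, 1-aligned)
  25..28  -- padding (3B)
  28..36  n_entries  (8B, 4-aligned)
  36..38  version  (2B, 2-aligned)
  38..39  reserved  (1B, 1-aligned)
  39..40  -- tail padding (1B)
  sizeof = 40, alignof = 4
48 − 40 = 8

8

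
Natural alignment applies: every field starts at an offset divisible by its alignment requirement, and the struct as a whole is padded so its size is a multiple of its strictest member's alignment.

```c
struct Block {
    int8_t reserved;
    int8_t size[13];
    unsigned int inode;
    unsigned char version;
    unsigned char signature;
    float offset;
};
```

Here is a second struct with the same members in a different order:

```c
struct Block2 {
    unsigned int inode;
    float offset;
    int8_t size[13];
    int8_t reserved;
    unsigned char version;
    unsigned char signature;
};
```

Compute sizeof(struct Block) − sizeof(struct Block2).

4

0..1  reserved  (1B, 1-aligned)
1..14  size  (13B, 1-aligned)
14..16  -- padding (2B)
16..20  inode  (4B, 4-aligned)
20..21  version  (1B, 1-aligned)
21..22  signature  (1B, 1-aligned)
22..24  -- padding (2B)
24..28  offset  (4B, 4-aligned)
sizeof = 28, alignof = 4
— Block2 —
0..4  inode  (4B, 4-aligned)
4..8  offset  (4B, 4-aligned)
8..21  size  (13B, 1-aligned)
21..22  reserved  (1B, 1-aligned)
22..23  version  (1B, 1-aligned)
23..24  signature  (1B, 1-aligned)
sizeof = 24, alignof = 4
28 − 24 = 4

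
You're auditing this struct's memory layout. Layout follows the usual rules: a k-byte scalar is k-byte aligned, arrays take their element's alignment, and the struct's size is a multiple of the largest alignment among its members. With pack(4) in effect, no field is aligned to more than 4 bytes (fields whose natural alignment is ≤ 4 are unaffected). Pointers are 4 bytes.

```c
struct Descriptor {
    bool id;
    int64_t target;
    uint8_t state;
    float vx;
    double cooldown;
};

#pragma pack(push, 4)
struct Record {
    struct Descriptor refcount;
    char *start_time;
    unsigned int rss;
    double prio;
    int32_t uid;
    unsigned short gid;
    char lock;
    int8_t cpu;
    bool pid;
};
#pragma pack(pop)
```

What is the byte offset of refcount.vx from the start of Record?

20

Descriptor: id at 0 (size 1, align 1) → ends 1; pad 7 to align 8 for target; target at 8 (size 8, align 8) → ends 16; state at 16 (size 1, align 1) → ends 17; pad 3 to align 4 for vx; vx at 20 (size 4, align 4) → ends 24; cooldown at 24 (size 8, align 8) → ends 32; total 32 bytes, alignment 8
refcount at 0 (size 32, align 4) → ends 32
within Descriptor: vx at 20
0 + 20 = 20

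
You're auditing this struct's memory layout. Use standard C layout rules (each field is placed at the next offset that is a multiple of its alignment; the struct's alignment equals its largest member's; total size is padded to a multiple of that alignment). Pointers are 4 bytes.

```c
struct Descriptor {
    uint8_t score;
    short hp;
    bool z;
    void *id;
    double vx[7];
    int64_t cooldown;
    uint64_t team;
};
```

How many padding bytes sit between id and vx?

4

@0: score [1B, align 1] → 1
+1 pad (align 2)
@2: hp [2B, align 2] → 4
@4: z [1B, align 1] → 5
+3 pad (align 4)
@8: id [4B, align 4] → 12
+4 pad (align 8)
@16: vx [56B, align 8] → 72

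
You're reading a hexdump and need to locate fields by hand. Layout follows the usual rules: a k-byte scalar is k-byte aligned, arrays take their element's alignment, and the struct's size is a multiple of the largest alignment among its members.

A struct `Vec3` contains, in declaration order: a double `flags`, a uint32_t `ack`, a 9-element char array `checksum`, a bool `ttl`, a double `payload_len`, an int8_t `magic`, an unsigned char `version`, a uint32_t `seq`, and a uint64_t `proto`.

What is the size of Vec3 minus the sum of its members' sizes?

4

@0: flags [8B, align 8] → 8
@8: ack [4B, align 4] → 12
@12: checksum [9B, align 1] → 21
@21: ttl [1B, align 1] → 22
+2 pad (align 8)
@24: payload_len [8B, align 8] → 32
@32: magic [1B, align 1] → 33
@33: version [1B, align 1] → 34
+2 pad (align 4)
@36: seq [4B, align 4] → 40
@40: proto [8B, align 8] → 48
size 48, align 8
data bytes 44, size 48 → padding 4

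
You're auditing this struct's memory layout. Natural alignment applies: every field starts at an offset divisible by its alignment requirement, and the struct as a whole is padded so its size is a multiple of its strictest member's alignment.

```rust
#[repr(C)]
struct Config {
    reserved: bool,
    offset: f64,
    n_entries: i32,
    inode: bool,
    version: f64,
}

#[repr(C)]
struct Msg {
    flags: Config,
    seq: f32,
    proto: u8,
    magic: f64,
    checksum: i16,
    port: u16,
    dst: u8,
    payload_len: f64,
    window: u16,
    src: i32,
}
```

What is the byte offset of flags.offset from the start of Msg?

Config: @0: reserved [1B, align 1] → 1; +7 pad (align 8); @8: offset [8B, align 8] → 16; @16: n_entries [4B, align 4] → 20; @20: inode [1B, align 1] → 21; +3 pad (align 8); @24: version [8B, align 8] → 32; size 32, align 8
@0: flags [32B, align 8] → 32
within Config: offset at 8
0 + 8 = 8

8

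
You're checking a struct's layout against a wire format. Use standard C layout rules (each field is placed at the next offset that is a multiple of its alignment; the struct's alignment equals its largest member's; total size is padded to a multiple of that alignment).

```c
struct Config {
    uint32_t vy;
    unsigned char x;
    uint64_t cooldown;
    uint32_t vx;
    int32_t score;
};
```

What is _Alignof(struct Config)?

member alignments: vy=4, x=1, cooldown=8, vx=4, score=4
max = 8

8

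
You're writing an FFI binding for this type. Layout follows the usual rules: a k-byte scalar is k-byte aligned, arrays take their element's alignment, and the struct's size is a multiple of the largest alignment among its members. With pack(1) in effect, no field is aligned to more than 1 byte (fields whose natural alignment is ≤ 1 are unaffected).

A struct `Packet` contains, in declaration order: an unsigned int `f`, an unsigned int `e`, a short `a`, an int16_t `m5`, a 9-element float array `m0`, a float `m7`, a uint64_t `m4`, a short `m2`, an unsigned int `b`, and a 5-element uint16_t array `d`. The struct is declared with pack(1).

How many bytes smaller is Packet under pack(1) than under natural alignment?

natural layout:
  f at 0 (size 4, align 4) → ends 4
  e at 4 (size 4, align 4) → ends 8
  a at 8 (size 2, align 2) → ends 10
  m5 at 10 (size 2, align 2) → ends 12
  m0 at 12 (size 36, align 4) → ends 48
  m7 at 48 (size 4, align 4) → ends 52
  pad 4 to align 8 for m4
  m4 at 56 (size 8, align 8) → ends 64
  m2 at 64 (size 2, align 2) → ends 66
  pad 2 to align 4 for b
  b at 68 (size 4, align 4) → ends 72
  d at 72 (size 10, align 2) → ends 82
  tail pad 6 to reach multiple of 8
  total 88 bytes, alignment 8
packed(1) layout:
  f at 0 (size 4, align 1) → ends 4
  e at 4 (size 4, align 1) → ends 8
  a at 8 (size 2, align 1) → ends 10
  m5 at 10 (size 2, align 1) → ends 12
  m0 at 12 (size 36, align 1) → ends 48
  m7 at 48 (size 4, align 1) → ends 52
  m4 at 52 (size 8, align 1) → ends 60
  m2 at 60 (size 2, align 1) → ends 62
  b at 62 (size 4, align 1) → ends 66
  d at 66 (size 10, align 1) → ends 76
  total 76 bytes, alignment 1
88 − 76 = 12

12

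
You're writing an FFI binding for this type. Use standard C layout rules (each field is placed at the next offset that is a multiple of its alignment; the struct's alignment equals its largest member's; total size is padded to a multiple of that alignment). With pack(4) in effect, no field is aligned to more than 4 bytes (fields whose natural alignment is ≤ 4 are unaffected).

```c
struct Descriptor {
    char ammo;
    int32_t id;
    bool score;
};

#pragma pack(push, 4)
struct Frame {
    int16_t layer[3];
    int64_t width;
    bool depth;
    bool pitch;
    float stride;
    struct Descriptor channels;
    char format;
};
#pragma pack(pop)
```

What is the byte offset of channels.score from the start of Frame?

32

Descriptor: 0..1  ammo  (1B, 1-aligned); 1..4  -- padding (3B); 4..8  id  (4B, 4-aligned); 8..9  score  (1B, 1-aligned); 9..12  -- tail padding (3B); sizeof = 12, alignof = 4
0..6  layer  (6B, 2-aligned)
6..8  -- padding (2B)
8..16  width  (8B, 4-aligned)
16..17  depth  (1B, 1-aligned)
17..18  pitch  (1B, 1-aligned)
18..20  -- padding (2B)
20..24  stride  (4B, 4-aligned)
24..36  channels  (12B, 4-aligned)
within Descriptor: score at 8
24 + 8 = 32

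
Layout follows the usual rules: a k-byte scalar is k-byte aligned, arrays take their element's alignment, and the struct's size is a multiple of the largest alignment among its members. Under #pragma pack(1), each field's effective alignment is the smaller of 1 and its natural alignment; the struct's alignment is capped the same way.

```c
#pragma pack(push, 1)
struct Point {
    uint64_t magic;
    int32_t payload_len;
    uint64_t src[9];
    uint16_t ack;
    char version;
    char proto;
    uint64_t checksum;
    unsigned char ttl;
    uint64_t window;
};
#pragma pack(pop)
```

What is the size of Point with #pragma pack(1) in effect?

magic at 0 (size 8, align 1) → ends 8
payload_len at 8 (size 4, align 1) → ends 12
src at 12 (size 72, align 1) → ends 84
ack at 84 (size 2, align 1) → ends 86
version at 86 (size 1, align 1) → ends 87
proto at 87 (size 1, align 1) → ends 88
checksum at 88 (size 8, align 1) → ends 96
ttl at 96 (size 1, align 1) → ends 97
window at 97 (size 8, align 1) → ends 105
total 105 bytes, alignment 1

105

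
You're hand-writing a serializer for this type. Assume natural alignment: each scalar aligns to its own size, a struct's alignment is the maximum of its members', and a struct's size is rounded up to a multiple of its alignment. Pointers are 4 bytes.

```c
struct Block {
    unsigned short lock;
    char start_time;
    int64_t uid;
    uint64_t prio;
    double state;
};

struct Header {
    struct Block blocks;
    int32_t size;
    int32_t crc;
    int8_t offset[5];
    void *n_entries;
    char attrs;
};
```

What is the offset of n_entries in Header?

Block: lock at 0 (size 2, align 2) → ends 2; start_time at 2 (size 1, align 1) → ends 3; pad 5 to align 8 for uid; uid at 8 (size 8, align 8) → ends 16; prio at 16 (size 8, align 8) → ends 24; state at 24 (size 8, align 8) → ends 32; total 32 bytes, alignment 8
blocks at 0 (size 32, align 8) → ends 32
size at 32 (size 4, align 4) → ends 36
crc at 36 (size 4, align 4) → ends 40
offset at 40 (size 5, align 1) → ends 45
pad 3 to align 4 for n_entries
n_entries at 48 (size 4, align 4) → ends 52

48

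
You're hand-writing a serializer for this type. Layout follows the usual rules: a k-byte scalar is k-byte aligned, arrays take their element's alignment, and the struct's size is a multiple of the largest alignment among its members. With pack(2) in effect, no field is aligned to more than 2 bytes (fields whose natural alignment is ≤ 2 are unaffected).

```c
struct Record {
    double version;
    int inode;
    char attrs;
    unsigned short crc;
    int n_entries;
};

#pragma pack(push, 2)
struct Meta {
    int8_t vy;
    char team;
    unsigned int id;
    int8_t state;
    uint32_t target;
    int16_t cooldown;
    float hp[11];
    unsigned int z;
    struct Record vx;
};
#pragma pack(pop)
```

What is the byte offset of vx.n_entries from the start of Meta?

78

Record: version at 0 (size 8, align 8) → ends 8; inode at 8 (size 4, align 4) → ends 12; attrs at 12 (size 1, align 1) → ends 13; pad 1 to align 2 for crc; crc at 14 (size 2, align 2) → ends 16; n_entries at 16 (size 4, align 4) → ends 20; tail pad 4 to reach multiple of 8; total 24 bytes, alignment 8
vy at 0 (size 1, align 1) → ends 1
team at 1 (size 1, align 1) → ends 2
id at 2 (size 4, align 2) → ends 6
state at 6 (size 1, align 1) → ends 7
pad 1 to align 2 for target
target at 8 (size 4, align 2) → ends 12
cooldown at 12 (size 2, align 2) → ends 14
hp at 14 (size 44, align 2) → ends 58
z at 58 (size 4, align 2) → ends 62
vx at 62 (size 24, align 2) → ends 86
within Record: n_entries at 16
62 + 16 = 78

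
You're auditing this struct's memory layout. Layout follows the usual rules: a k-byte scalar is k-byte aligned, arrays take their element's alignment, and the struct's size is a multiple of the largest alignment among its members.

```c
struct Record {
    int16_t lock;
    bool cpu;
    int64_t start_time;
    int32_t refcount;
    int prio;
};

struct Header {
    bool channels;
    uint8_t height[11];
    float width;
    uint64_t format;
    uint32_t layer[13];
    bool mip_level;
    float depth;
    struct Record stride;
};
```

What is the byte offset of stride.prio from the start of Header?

108

Record: lock at 0 (size 2, align 2) → ends 2; cpu at 2 (size 1, align 1) → ends 3; pad 5 to align 8 for start_time; start_time at 8 (size 8, align 8) → ends 16; refcount at 16 (size 4, align 4) → ends 20; prio at 20 (size 4, align 4) → ends 24; total 24 bytes, alignment 8
channels at 0 (size 1, align 1) → ends 1
height at 1 (size 11, align 1) → ends 12
width at 12 (size 4, align 4) → ends 16
format at 16 (size 8, align 8) → ends 24
layer at 24 (size 52, align 4) → ends 76
mip_level at 76 (size 1, align 1) → ends 77
pad 3 to align 4 for depth
depth at 80 (size 4, align 4) → ends 84
pad 4 to align 8 for stride
stride at 88 (size 24, align 8) → ends 112
within Record: prio at 20
88 + 20 = 108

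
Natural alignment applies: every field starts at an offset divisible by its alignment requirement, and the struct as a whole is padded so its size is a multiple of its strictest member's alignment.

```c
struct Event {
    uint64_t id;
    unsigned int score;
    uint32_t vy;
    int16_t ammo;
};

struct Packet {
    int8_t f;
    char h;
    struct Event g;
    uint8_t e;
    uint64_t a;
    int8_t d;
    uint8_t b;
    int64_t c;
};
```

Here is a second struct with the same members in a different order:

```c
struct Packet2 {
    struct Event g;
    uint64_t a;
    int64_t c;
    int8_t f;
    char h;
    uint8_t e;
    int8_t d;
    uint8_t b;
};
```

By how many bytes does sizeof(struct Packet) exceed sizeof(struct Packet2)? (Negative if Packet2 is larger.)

16

Event: @0: id [8B, align 8] → 8; @8: score [4B, align 4] → 12; @12: vy [4B, align 4] → 16; @16: ammo [2B, align 2] → 18; +6 tail pad (align 8); size 24, align 8
@0: f [1B, align 1] → 1
@1: h [1B, align 1] → 2
+6 pad (align 8)
@8: g [24B, align 8] → 32
@32: e [1B, align 1] → 33
+7 pad (align 8)
@40: a [8B, align 8] → 48
@48: d [1B, align 1] → 49
@49: b [1B, align 1] → 50
+6 pad (align 8)
@56: c [8B, align 8] → 64
size 64, align 8
— Packet2 —
@0: g [24B, align 8] → 24
@24: a [8B, align 8] → 32
@32: c [8B, align 8] → 40
@40: f [1B, align 1] → 41
@41: h [1B, align 1] → 42
@42: e [1B, align 1] → 43
@43: d [1B, align 1] → 44
@44: b [1B, align 1] → 45
+3 tail pad (align 8)
size 48, align 8
64 − 48 = 16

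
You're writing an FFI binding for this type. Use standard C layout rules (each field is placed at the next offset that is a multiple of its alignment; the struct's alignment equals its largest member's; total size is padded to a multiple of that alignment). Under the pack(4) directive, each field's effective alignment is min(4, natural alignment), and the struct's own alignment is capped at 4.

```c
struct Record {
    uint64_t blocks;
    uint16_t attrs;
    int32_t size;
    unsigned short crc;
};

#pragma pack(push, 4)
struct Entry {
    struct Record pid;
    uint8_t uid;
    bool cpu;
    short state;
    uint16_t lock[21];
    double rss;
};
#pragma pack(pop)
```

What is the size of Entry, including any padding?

80

Record: @0: blocks [8B, align 8] → 8; @8: attrs [2B, align 2] → 10; +2 pad (align 4); @12: size [4B, align 4] → 16; @16: crc [2B, align 2] → 18; +6 tail pad (align 8); size 24, align 8
@0: pid [24B, align 4] → 24
@24: uid [1B, align 1] → 25
@25: cpu [1B, align 1] → 26
@26: state [2B, align 2] → 28
@28: lock [42B, align 2] → 70
+2 pad (align 4)
@72: rss [8B, align 4] → 80
size 80, align 4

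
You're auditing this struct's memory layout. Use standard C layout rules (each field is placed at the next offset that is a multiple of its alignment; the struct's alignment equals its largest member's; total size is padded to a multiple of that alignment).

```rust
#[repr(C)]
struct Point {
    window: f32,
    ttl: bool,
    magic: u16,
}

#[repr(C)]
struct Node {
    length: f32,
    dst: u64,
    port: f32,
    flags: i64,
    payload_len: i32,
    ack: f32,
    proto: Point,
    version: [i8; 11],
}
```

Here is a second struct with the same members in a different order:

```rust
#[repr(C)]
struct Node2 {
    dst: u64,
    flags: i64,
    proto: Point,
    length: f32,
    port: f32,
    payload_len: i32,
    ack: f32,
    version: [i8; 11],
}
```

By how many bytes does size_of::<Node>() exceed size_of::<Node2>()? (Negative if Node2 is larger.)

Point: window at 0 (size 4, align 4) → ends 4; ttl at 4 (size 1, align 1) → ends 5; pad 1 to align 2 for magic; magic at 6 (size 2, align 2) → ends 8; total 8 bytes, alignment 4
length at 0 (size 4, align 4) → ends 4
pad 4 to align 8 for dst
dst at 8 (size 8, align 8) → ends 16
port at 16 (size 4, align 4) → ends 20
pad 4 to align 8 for flags
flags at 24 (size 8, align 8) → ends 32
payload_len at 32 (size 4, align 4) → ends 36
ack at 36 (size 4, align 4) → ends 40
proto at 40 (size 8, align 4) → ends 48
version at 48 (size 11, align 1) → ends 59
tail pad 5 to reach multiple of 8
total 64 bytes, alignment 8
— Node2 —
dst at 0 (size 8, align 8) → ends 8
flags at 8 (size 8, align 8) → ends 16
proto at 16 (size 8, align 4) → ends 24
length at 24 (size 4, align 4) → ends 28
port at 28 (size 4, align 4) → ends 32
payload_len at 32 (size 4, align 4) → ends 36
ack at 36 (size 4, align 4) → ends 40
version at 40 (size 11, align 1) → ends 51
tail pad 5 to reach multiple of 8
total 56 bytes, alignment 8
64 − 56 = 8

8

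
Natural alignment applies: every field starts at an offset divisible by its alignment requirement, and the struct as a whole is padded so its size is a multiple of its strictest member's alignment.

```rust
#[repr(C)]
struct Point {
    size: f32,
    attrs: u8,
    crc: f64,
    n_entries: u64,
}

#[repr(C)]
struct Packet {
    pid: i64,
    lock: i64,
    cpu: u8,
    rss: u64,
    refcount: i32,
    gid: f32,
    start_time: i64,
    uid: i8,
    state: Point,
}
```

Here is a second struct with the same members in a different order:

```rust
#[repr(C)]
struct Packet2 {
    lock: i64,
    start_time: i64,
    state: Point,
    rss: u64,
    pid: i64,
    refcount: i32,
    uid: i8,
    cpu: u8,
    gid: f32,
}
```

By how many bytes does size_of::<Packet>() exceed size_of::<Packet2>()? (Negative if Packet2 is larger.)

Point: @0: size [4B, align 4] → 4; @4: attrs [1B, align 1] → 5; +3 pad (align 8); @8: crc [8B, align 8] → 16; @16: n_entries [8B, align 8] → 24; size 24, align 8
@0: pid [8B, align 8] → 8
@8: lock [8B, align 8] → 16
@16: cpu [1B, align 1] → 17
+7 pad (align 8)
@24: rss [8B, align 8] → 32
@32: refcount [4B, align 4] → 36
@36: gid [4B, align 4] → 40
@40: start_time [8B, align 8] → 48
@48: uid [1B, align 1] → 49
+7 pad (align 8)
@56: state [24B, align 8] → 80
size 80, align 8
— Packet2 —
@0: lock [8B, align 8] → 8
@8: start_time [8B, align 8] → 16
@16: state [24B, align 8] → 40
@40: rss [8B, align 8] → 48
@48: pid [8B, align 8] → 56
@56: refcount [4B, align 4] → 60
@60: uid [1B, align 1] → 61
@61: cpu [1B, align 1] → 62
+2 pad (align 4)
@64: gid [4B, align 4] → 68
+4 tail pad (align 8)
size 72, align 8
80 − 72 = 8

8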